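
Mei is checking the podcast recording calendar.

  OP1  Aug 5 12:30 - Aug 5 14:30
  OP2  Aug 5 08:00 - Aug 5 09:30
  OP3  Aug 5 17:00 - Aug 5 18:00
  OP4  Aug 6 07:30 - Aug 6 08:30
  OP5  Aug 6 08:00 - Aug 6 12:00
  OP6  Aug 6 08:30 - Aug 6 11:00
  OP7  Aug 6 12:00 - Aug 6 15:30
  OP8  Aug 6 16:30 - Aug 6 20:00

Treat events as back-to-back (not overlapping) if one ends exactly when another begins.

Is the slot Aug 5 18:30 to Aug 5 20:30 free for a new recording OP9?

OP2: ends Aug 5 09:30 at or before OP9 starts Aug 5 18:30 → clear.
OP1: ends Aug 5 14:30 at or before OP9 starts Aug 5 18:30 → clear.
OP3: ends Aug 5 18:00 at or before OP9 starts Aug 5 18:30 → clear.
OP4: starts Aug 6 07:30 at or after OP9 ends Aug 5 20:30 → clear.
OP5: starts Aug 6 08:00 at or after OP9 ends Aug 5 20:30 → clear.
OP6: starts Aug 6 08:30 at or after OP9 ends Aug 5 20:30 → clear.
OP7: starts Aug 6 12:00 at or after OP9 ends Aug 5 20:30 → clear.
OP8: starts Aug 6 16:30 at or after OP9 ends Aug 5 20:30 → clear.

Yes — the slot is free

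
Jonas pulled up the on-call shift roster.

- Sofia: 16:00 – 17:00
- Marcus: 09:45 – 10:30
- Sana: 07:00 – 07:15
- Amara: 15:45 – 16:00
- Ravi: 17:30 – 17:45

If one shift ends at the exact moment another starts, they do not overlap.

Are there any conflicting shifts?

No

Sorted by start: Sana, Marcus, Amara, Sofia, Ravi.
Marcus starts after Sana ends, so Sana has no further overlaps.
Amara starts after Marcus ends, so Marcus has no further overlaps.
Sofia starts exactly when Amara ends (back-to-back, no overlap), so Amara has no further overlaps.
Ravi starts after Sofia ends.
Every pair is clear; the schedule has no overlaps.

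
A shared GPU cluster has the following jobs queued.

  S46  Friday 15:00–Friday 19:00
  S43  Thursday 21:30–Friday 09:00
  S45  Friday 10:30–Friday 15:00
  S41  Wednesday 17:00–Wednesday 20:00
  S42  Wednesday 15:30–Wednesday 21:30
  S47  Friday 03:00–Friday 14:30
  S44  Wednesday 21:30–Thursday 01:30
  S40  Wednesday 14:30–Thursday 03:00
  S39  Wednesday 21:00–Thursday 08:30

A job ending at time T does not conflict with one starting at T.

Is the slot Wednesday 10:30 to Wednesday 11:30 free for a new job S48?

Yes — the slot is free

S40: starts Wednesday 14:30 at or after S48 ends Wednesday 11:30 → clear.
S42: starts Wednesday 15:30 at or after S48 ends Wednesday 11:30 → clear.
S41: starts Wednesday 17:00 at or after S48 ends Wednesday 11:30 → clear.
S39: starts Wednesday 21:00 at or after S48 ends Wednesday 11:30 → clear.
S44: starts Wednesday 21:30 at or after S48 ends Wednesday 11:30 → clear.
S43: starts Thursday 21:30 at or after S48 ends Wednesday 11:30 → clear.
S47: starts Friday 03:00 at or after S48 ends Wednesday 11:30 → clear.
S45: starts Friday 10:30 at or after S48 ends Wednesday 11:30 → clear.
S46: starts Friday 15:00 at or after S48 ends Wednesday 11:30 → clear.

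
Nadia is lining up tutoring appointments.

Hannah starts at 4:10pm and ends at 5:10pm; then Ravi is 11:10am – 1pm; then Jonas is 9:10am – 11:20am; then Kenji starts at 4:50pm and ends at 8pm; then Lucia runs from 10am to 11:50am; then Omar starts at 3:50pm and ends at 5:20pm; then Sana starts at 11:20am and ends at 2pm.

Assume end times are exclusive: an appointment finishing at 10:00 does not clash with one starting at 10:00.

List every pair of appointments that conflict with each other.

Sorted by start: Jonas, Lucia, Ravi, Sana, Omar, Hannah, Kenji.
Lucia starts before Jonas ends → Jonas and Lucia overlap.
Ravi starts before Jonas ends → Jonas and Ravi overlap.
Sana starts exactly when Jonas ends (back-to-back, no overlap), so nothing later overlaps Jonas either.
Ravi starts before Lucia ends → Lucia and Ravi overlap.
Sana starts before Lucia ends → Lucia and Sana overlap.
Omar starts after Lucia ends, so nothing later overlaps Lucia either.
Sana starts before Ravi ends → Ravi and Sana overlap.
Omar starts after Ravi ends, so nothing later overlaps Ravi either.
Omar starts after Sana ends, so nothing later overlaps Sana either.
Hannah starts before Omar ends → Omar and Hannah overlap.
Kenji starts before Omar ends → Omar and Kenji overlap.
Kenji starts before Hannah ends → Hannah and Kenji overlap.

Hannah & Kenji, Hannah & Omar, Jonas & Lucia, Jonas & Ravi, Kenji & Omar, Lucia & Ravi, Lucia & Sana, Ravi & Sana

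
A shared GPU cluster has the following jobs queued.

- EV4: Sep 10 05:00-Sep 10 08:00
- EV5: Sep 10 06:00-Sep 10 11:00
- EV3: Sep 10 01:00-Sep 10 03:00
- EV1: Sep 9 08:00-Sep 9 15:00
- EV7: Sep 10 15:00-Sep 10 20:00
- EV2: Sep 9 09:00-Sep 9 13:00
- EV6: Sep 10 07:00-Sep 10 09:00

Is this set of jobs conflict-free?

Check each pair: they overlap iff neither finishes before the other starts.
Sorted by start: EV1, EV2, EV3, EV4, EV5, EV6, EV7.
EV2 starts before EV1 ends → EV1 and EV2 overlap.
That's a conflict, so the schedule is not conflict-free.

No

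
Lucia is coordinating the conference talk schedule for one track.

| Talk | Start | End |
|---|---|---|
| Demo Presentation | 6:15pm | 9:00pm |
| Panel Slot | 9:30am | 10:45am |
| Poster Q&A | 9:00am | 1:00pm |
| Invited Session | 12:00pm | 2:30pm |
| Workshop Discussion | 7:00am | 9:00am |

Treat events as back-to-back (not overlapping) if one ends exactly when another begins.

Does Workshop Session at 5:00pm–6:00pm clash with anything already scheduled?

Workshop Discussion: ends 9:00am at or before Workshop Session starts 5:00pm → clear.
Poster Q&A: ends 1:00pm at or before Workshop Session starts 5:00pm → clear.
Panel Slot: ends 10:45am at or before Workshop Session starts 5:00pm → clear.
Invited Session: ends 2:30pm at or before Workshop Session starts 5:00pm → clear.
Demo Presentation: starts 6:15pm at or after Workshop Session ends 6:00pm → clear.

No — it doesn't clash with anything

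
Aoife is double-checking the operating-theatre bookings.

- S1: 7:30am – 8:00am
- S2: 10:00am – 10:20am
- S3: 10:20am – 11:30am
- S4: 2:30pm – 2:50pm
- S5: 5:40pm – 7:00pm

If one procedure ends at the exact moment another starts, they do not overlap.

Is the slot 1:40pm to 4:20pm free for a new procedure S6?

S1: ends 8:00am at or before S6 starts 1:40pm → clear.
S2: ends 10:20am at or before S6 starts 1:40pm → clear.
S3: ends 11:30am at or before S6 starts 1:40pm → clear.
S4: starts 2:30pm before S6 ends 4:20pm, and ends 2:50pm after S6 starts 1:40pm → overlap.
S5: starts 5:40pm at or after S6 ends 4:20pm → clear.
S6 overlaps S4.

No — it overlaps S4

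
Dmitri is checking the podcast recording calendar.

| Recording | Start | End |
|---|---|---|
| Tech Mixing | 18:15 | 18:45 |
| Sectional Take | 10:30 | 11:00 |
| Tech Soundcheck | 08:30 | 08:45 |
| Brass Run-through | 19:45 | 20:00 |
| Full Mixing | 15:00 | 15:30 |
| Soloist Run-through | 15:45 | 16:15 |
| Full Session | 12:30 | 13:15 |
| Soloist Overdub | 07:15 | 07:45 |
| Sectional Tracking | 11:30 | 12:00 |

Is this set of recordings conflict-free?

Sorted by start: Soloist Overdub, Tech Soundcheck, Sectional Take, Sectional Tracking, Full Session, Full Mixing, Soloist Run-through, Tech Mixing, Brass Run-through.
Tech Soundcheck starts after Soloist Overdub ends, so Soloist Overdub has no further overlaps.
Sectional Take starts after Tech Soundcheck ends, so Tech Soundcheck has no further overlaps.
Sectional Tracking starts after Sectional Take ends, so Sectional Take has no further overlaps.
Full Session starts after Sectional Tracking ends, so Sectional Tracking has no further overlaps.
Full Mixing starts after Full Session ends, so Full Session has no further overlaps.
Soloist Run-through starts after Full Mixing ends, so Full Mixing has no further overlaps.
Tech Mixing starts after Soloist Run-through ends, so Soloist Run-through has no further overlaps.
Brass Run-through starts after Tech Mixing ends.
Every pair is clear; the schedule has no overlaps.

Yes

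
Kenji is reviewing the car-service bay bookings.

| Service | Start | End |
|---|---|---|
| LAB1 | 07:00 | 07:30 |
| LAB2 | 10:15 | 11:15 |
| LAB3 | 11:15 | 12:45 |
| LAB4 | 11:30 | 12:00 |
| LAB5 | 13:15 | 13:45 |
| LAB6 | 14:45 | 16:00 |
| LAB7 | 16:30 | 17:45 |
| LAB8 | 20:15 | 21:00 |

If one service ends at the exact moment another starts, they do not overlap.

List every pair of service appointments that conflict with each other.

Check each pair: they overlap iff neither finishes before the other starts.
Sorted by start: LAB1, LAB2, LAB3, LAB4, LAB5, LAB6, LAB7, LAB8.
LAB2 starts after LAB1 ends, so nothing later overlaps LAB1 either.
LAB3 starts exactly when LAB2 ends (back-to-back, no overlap), so nothing later overlaps LAB2 either.
LAB4 starts before LAB3 ends → LAB3 and LAB4 overlap.
LAB5 starts after LAB3 ends, so nothing later overlaps LAB3 either.
LAB5 starts after LAB4 ends, so nothing later overlaps LAB4 either.
LAB6 starts after LAB5 ends, so nothing later overlaps LAB5 either.
LAB7 starts after LAB6 ends, so nothing later overlaps LAB6 either.
LAB8 starts after LAB7 ends.

LAB3 & LAB4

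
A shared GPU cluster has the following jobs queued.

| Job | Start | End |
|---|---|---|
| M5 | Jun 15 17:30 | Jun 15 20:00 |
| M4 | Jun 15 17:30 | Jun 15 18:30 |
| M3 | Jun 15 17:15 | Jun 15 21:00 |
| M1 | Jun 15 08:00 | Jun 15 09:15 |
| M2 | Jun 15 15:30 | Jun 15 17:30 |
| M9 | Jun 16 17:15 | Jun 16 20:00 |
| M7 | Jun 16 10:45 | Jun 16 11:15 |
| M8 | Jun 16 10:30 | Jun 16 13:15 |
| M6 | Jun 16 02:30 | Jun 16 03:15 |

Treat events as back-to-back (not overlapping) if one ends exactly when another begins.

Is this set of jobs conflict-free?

No

Sorted by start: M1, M2, M3, M4, M5, M6, M8, M7, M9.
M2 starts after M1 ends, so M1 has no further overlaps.
M3 starts before M2 ends → M2 and M3 overlap.
That's a conflict, so the schedule is not conflict-free.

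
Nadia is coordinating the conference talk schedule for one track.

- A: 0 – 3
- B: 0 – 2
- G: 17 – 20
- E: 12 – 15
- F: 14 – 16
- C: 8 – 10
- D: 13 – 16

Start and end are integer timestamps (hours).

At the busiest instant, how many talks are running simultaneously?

Sweep the timeline, counting +1 at each start and −1 at each end (ends before starts at a tie):
0 start A → 1
0 start B → 2
2 end B → 1
3 end A → 0
8 start C → 1
10 end C → 0
12 start E → 1
13 start D → 2
14 start F → 3
15 end E → 2
16 end D → 1
16 end F → 0
17 start G → 1
20 end G → 0
Peak is 3, at 14 (D, E, F).

3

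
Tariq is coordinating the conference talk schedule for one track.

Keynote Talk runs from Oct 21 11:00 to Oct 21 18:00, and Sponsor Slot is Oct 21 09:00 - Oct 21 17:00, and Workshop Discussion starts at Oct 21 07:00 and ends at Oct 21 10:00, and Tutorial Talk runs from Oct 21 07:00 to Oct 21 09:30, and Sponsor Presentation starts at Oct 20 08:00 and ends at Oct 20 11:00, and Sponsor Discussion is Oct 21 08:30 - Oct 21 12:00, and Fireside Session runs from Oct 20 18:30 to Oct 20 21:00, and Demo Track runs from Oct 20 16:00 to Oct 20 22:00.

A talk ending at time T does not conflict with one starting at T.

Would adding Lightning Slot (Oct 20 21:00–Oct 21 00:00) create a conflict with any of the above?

Sponsor Presentation: ends Oct 20 11:00 at or before Lightning Slot starts Oct 20 21:00 → clear.
Demo Track: starts Oct 20 16:00 before Lightning Slot ends Oct 21 00:00, and ends Oct 20 22:00 after Lightning Slot starts Oct 20 21:00 → overlap.
Fireside Session: ends Oct 20 21:00 at or before Lightning Slot starts Oct 20 21:00 → clear.
Tutorial Talk: starts Oct 21 07:00 at or after Lightning Slot ends Oct 21 00:00 → clear.
Workshop Discussion: starts Oct 21 07:00 at or after Lightning Slot ends Oct 21 00:00 → clear.
Sponsor Discussion: starts Oct 21 08:30 at or after Lightning Slot ends Oct 21 00:00 → clear.
Sponsor Slot: starts Oct 21 09:00 at or after Lightning Slot ends Oct 21 00:00 → clear.
Keynote Talk: starts Oct 21 11:00 at or after Lightning Slot ends Oct 21 00:00 → clear.
Lightning Slot overlaps Demo Track.

Yes — it overlaps Demo Track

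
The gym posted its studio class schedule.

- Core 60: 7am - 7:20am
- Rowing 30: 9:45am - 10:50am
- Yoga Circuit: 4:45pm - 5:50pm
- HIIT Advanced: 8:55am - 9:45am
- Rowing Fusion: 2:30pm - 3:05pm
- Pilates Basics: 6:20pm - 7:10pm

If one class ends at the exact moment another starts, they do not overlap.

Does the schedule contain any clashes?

No

Sorted by start: Core 60, HIIT Advanced, Rowing 30, Rowing Fusion, Yoga Circuit, Pilates Basics.
HIIT Advanced starts after Core 60 ends — done with Core 60.
Rowing 30 starts exactly when HIIT Advanced ends (back-to-back, no overlap) — done with HIIT Advanced.
Rowing Fusion starts after Rowing 30 ends — done with Rowing 30.
Yoga Circuit starts after Rowing Fusion ends — done with Rowing Fusion.
Pilates Basics starts after Yoga Circuit ends.
Every pair is clear; the schedule has no overlaps.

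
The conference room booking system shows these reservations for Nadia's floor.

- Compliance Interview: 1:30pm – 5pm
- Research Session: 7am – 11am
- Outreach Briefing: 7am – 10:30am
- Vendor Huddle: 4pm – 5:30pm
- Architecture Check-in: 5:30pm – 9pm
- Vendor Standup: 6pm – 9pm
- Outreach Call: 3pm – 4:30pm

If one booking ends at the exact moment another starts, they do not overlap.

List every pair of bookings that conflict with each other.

Architecture Check-in & Vendor Standup, Compliance Interview & Outreach Call, Compliance Interview & Vendor Huddle, Outreach Briefing & Research Session, Outreach Call & Vendor Huddle

Sorted by start: Outreach Briefing, Research Session, Compliance Interview, Outreach Call, Vendor Huddle, Architecture Check-in, Vendor Standup.
Research Session starts before Outreach Briefing ends → Outreach Briefing and Research Session overlap.
Compliance Interview starts after Outreach Briefing ends; Outreach Briefing is clear from here.
Compliance Interview starts after Research Session ends; Research Session is clear from here.
Outreach Call starts before Compliance Interview ends → Compliance Interview and Outreach Call overlap.
Vendor Huddle starts before Compliance Interview ends → Compliance Interview and Vendor Huddle overlap.
Architecture Check-in starts after Compliance Interview ends; Compliance Interview is clear from here.
Vendor Huddle starts before Outreach Call ends → Outreach Call and Vendor Huddle overlap.
Architecture Check-in starts after Outreach Call ends; Outreach Call is clear from here.
Architecture Check-in starts exactly when Vendor Huddle ends (back-to-back, no overlap); Vendor Huddle is clear from here.
Vendor Standup starts before Architecture Check-in ends → Architecture Check-in and Vendor Standup overlap.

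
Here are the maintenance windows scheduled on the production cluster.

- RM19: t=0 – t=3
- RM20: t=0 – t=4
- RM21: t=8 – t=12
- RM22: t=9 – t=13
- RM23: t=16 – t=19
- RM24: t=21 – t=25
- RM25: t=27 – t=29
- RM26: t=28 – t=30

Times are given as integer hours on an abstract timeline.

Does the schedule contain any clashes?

Check each pair: they overlap iff neither finishes before the other starts.
Sorted by start: RM19, RM20, RM21, RM22, RM23, RM24, RM25, RM26.
RM20 starts before RM19 ends → RM19 and RM20 overlap.
That's a conflict, so the schedule is not conflict-free.

Yes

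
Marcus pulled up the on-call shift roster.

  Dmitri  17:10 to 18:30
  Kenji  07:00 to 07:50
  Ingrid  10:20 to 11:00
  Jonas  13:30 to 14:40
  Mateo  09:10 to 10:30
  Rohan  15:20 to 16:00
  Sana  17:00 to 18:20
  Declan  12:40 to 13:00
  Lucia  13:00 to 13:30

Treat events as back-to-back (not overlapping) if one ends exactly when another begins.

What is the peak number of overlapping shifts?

2

Walk through starts and ends in time order (an end at T is processed before a start at T):
07:00 start Kenji → 1
07:50 end Kenji → 0
09:10 start Mateo → 1
10:20 start Ingrid → 2
10:30 end Mateo → 1
11:00 end Ingrid → 0
12:40 start Declan → 1
13:00 end Declan → 0
13:00 start Lucia → 1
13:30 end Lucia → 0
13:30 start Jonas → 1
14:40 end Jonas → 0
15:20 start Rohan → 1
16:00 end Rohan → 0
17:00 start Sana → 1
17:10 start Dmitri → 2
18:20 end Sana → 1
18:30 end Dmitri → 0
Peak is 2, at 10:20 (Ingrid, Mateo).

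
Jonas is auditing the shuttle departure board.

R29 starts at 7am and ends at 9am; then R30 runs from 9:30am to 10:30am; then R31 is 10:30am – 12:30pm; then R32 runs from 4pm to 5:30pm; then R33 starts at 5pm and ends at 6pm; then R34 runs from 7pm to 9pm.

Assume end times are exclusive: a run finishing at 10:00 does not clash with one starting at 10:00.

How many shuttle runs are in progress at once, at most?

Walk through starts and ends in time order (an end at T is processed before a start at T):
7am start R29 → 1
9am end R29 → 0
9:30am start R30 → 1
10:30am end R30 → 0
10:30am start R31 → 1
12:30pm end R31 → 0
4pm start R32 → 1
5pm start R33 → 2
5:30pm end R32 → 1
6pm end R33 → 0
7pm start R34 → 1
9pm end R34 → 0
Peak is 2, at 5pm (R32, R33).

2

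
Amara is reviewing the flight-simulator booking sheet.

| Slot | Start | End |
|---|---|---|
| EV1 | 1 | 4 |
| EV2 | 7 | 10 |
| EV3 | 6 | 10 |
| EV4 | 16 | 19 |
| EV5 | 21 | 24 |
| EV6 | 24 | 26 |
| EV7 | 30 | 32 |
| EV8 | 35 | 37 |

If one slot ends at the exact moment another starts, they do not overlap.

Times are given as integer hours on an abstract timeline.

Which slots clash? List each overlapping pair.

Sorted by start: EV1, EV3, EV2, EV4, EV5, EV6, EV7, EV8.
EV3 starts after EV1 ends; EV1 is clear from here.
EV2 starts before EV3 ends → EV3 and EV2 overlap.
EV4 starts after EV3 ends; EV3 is clear from here.
EV4 starts after EV2 ends; EV2 is clear from here.
EV5 starts after EV4 ends; EV4 is clear from here.
EV6 starts exactly when EV5 ends (back-to-back, no overlap); EV5 is clear from here.
EV7 starts after EV6 ends; EV6 is clear from here.
EV8 starts after EV7 ends.

EV2 & EV3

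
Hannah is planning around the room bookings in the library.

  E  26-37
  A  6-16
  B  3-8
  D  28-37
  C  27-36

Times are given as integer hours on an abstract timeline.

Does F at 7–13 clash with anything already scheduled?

B: starts 3 before F ends 13, and ends 8 after F starts 7 → overlap.
A: starts 6 before F ends 13, and ends 16 after F starts 7 → overlap.
E: starts 26 at or after F ends 13 → clear.
C: starts 27 at or after F ends 13 → clear.
D: starts 28 at or after F ends 13 → clear.
F overlaps A, B.

Yes — it overlaps A, B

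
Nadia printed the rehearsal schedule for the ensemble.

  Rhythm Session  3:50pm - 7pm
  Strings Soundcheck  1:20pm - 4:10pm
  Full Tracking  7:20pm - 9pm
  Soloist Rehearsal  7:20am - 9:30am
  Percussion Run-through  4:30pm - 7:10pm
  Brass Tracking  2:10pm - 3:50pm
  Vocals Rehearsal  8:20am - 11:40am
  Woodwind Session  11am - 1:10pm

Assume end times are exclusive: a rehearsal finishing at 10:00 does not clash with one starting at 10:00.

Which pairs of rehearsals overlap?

Brass Tracking & Strings Soundcheck, Percussion Run-through & Rhythm Session, Rhythm Session & Strings Soundcheck, Soloist Rehearsal & Vocals Rehearsal, Vocals Rehearsal & Woodwind Session

Two intervals overlap when each starts before the other ends.
Sorted by start: Soloist Rehearsal, Vocals Rehearsal, Woodwind Session, Strings Soundcheck, Brass Tracking, Rhythm Session, Percussion Run-through, Full Tracking.
Vocals Rehearsal starts before Soloist Rehearsal ends → Soloist Rehearsal and Vocals Rehearsal overlap.
Woodwind Session starts after Soloist Rehearsal ends, so nothing later overlaps Soloist Rehearsal either.
Woodwind Session starts before Vocals Rehearsal ends → Vocals Rehearsal and Woodwind Session overlap.
Strings Soundcheck starts after Vocals Rehearsal ends, so nothing later overlaps Vocals Rehearsal either.
Strings Soundcheck starts after Woodwind Session ends, so nothing later overlaps Woodwind Session either.
Brass Tracking starts before Strings Soundcheck ends → Strings Soundcheck and Brass Tracking overlap.
Rhythm Session starts before Strings Soundcheck ends → Strings Soundcheck and Rhythm Session overlap.
Percussion Run-through starts after Strings Soundcheck ends, so nothing later overlaps Strings Soundcheck either.
Rhythm Session starts exactly when Brass Tracking ends (back-to-back, no overlap), so nothing later overlaps Brass Tracking either.
Percussion Run-through starts before Rhythm Session ends → Rhythm Session and Percussion Run-through overlap.
Full Tracking starts after Rhythm Session ends.
Full Tracking starts after Percussion Run-through ends.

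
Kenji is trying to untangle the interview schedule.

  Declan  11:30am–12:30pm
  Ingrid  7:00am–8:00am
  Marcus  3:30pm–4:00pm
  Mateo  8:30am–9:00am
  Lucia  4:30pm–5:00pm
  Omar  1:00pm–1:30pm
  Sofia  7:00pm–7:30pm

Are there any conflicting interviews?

Sorted by start: Ingrid, Mateo, Declan, Omar, Marcus, Lucia, Sofia.
Mateo starts after Ingrid ends, so nothing later overlaps Ingrid either.
Declan starts after Mateo ends, so nothing later overlaps Mateo either.
Omar starts after Declan ends, so nothing later overlaps Declan either.
Marcus starts after Omar ends, so nothing later overlaps Omar either.
Lucia starts after Marcus ends, so nothing later overlaps Marcus either.
Sofia starts after Lucia ends.
Every pair is clear; the schedule has no overlaps.

No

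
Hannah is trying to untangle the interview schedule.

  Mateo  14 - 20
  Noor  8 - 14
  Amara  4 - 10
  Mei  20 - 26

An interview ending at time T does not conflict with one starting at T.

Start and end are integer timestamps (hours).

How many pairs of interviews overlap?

Sorted by start: Amara, Noor, Mateo, Mei.
Noor starts before Amara ends → Amara and Noor overlap.
Mateo starts after Amara ends — done with Amara.
Mateo starts exactly when Noor ends (back-to-back, no overlap) — done with Noor.
Mei starts exactly when Mateo ends (back-to-back, no overlap).
Overlapping pairs: Amara & Noor — 1 in total.

1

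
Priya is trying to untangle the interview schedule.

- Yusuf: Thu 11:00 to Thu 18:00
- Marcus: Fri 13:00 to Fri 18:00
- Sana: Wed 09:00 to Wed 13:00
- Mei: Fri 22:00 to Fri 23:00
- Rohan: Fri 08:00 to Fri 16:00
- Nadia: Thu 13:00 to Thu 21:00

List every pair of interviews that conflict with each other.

Sorted by start: Sana, Yusuf, Nadia, Rohan, Marcus, Mei.
Yusuf starts after Sana ends; Sana is clear from here.
Nadia starts before Yusuf ends → Yusuf and Nadia overlap.
Rohan starts after Yusuf ends; Yusuf is clear from here.
Rohan starts after Nadia ends; Nadia is clear from here.
Marcus starts before Rohan ends → Rohan and Marcus overlap.
Mei starts after Rohan ends.
Mei starts after Marcus ends.

Marcus & Rohan, Nadia & Yusuf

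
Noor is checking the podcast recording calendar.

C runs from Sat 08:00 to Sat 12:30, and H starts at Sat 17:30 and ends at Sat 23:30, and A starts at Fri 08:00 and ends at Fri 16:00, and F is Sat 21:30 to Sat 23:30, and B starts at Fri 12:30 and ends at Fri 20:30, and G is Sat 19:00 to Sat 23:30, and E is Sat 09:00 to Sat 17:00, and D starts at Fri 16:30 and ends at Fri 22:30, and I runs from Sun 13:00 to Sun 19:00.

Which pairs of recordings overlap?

A & B, B & D, C & E, F & G, F & H, G & H

Sorted by start: A, B, D, C, E, H, G, F, I.
B starts before A ends → A and B overlap.
D starts after A ends; A is clear from here.
D starts before B ends → B and D overlap.
C starts after B ends; B is clear from here.
C starts after D ends; D is clear from here.
E starts before C ends → C and E overlap.
H starts after C ends; C is clear from here.
H starts after E ends; E is clear from here.
G starts before H ends → H and G overlap.
F starts before H ends → H and F overlap.
I starts after H ends.
F starts before G ends → G and F overlap.
I starts after G ends.
I starts after F ends.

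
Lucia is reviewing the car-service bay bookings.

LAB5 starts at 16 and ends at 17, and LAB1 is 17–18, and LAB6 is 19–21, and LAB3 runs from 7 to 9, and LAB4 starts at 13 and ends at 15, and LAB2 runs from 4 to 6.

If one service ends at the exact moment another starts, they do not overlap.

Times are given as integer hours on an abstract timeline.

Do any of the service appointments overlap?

Two intervals overlap when each starts before the other ends.
Sorted by start: LAB2, LAB3, LAB4, LAB5, LAB1, LAB6.
LAB3 starts after LAB2 ends; LAB2 is clear from here.
LAB4 starts after LAB3 ends; LAB3 is clear from here.
LAB5 starts after LAB4 ends; LAB4 is clear from here.
LAB1 starts exactly when LAB5 ends (back-to-back, no overlap); LAB5 is clear from here.
LAB6 starts after LAB1 ends.
Every pair is clear; the schedule has no overlaps.

No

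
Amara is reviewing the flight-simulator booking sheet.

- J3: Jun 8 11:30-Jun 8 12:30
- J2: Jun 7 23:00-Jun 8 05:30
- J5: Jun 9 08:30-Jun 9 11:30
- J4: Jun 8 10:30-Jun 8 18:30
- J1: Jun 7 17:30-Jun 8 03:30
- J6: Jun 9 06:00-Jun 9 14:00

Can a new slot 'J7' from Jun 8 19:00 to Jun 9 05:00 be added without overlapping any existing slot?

J1: ends Jun 8 03:30 at or before J7 starts Jun 8 19:00 → clear.
J2: ends Jun 8 05:30 at or before J7 starts Jun 8 19:00 → clear.
J4: ends Jun 8 18:30 at or before J7 starts Jun 8 19:00 → clear.
J3: ends Jun 8 12:30 at or before J7 starts Jun 8 19:00 → clear.
J6: starts Jun 9 06:00 at or after J7 ends Jun 9 05:00 → clear.
J5: starts Jun 9 08:30 at or after J7 ends Jun 9 05:00 → clear.

Yes — the slot is free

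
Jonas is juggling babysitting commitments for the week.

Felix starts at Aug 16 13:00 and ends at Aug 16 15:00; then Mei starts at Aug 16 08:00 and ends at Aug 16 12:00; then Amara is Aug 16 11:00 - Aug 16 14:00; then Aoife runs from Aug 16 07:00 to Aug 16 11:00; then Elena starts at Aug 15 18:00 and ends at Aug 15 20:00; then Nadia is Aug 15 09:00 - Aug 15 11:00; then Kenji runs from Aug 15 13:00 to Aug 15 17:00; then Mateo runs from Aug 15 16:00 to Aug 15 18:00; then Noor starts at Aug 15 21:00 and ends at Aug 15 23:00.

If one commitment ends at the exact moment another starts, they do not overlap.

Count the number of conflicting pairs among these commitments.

4

Two intervals overlap when each starts before the other ends.
Sorted by start: Nadia, Kenji, Mateo, Elena, Noor, Aoife, Mei, Amara, Felix.
Kenji starts after Nadia ends — done with Nadia.
Mateo starts before Kenji ends → Kenji and Mateo overlap.
Elena starts after Kenji ends — done with Kenji.
Elena starts exactly when Mateo ends (back-to-back, no overlap) — done with Mateo.
Noor starts after Elena ends — done with Elena.
Aoife starts after Noor ends — done with Noor.
Mei starts before Aoife ends → Aoife and Mei overlap.
Amara starts exactly when Aoife ends (back-to-back, no overlap) — done with Aoife.
Amara starts before Mei ends → Mei and Amara overlap.
Felix starts after Mei ends.
Felix starts before Amara ends → Amara and Felix overlap.
Overlapping pairs: Amara & Felix, Amara & Mei, Aoife & Mei, Kenji & Mateo — 4 in total.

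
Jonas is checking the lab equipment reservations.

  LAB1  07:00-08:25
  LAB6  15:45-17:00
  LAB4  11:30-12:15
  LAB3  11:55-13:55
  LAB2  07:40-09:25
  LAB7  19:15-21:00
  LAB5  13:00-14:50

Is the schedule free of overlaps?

No

Check each pair: they overlap iff neither finishes before the other starts.
Sorted by start: LAB1, LAB2, LAB4, LAB3, LAB5, LAB6, LAB7.
LAB2 starts before LAB1 ends → LAB1 and LAB2 overlap.
That's a conflict, so the schedule is not conflict-free.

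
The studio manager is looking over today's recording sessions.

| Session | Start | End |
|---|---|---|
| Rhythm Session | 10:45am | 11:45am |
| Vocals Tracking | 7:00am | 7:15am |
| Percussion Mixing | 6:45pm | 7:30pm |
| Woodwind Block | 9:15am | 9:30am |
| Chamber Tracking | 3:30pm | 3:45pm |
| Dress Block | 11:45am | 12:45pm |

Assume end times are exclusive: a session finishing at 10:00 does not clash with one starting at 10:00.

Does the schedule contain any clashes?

Sorted by start: Vocals Tracking, Woodwind Block, Rhythm Session, Dress Block, Chamber Tracking, Percussion Mixing.
Woodwind Block starts after Vocals Tracking ends, so nothing later overlaps Vocals Tracking either.
Rhythm Session starts after Woodwind Block ends, so nothing later overlaps Woodwind Block either.
Dress Block starts exactly when Rhythm Session ends (back-to-back, no overlap), so nothing later overlaps Rhythm Session either.
Chamber Tracking starts after Dress Block ends, so nothing later overlaps Dress Block either.
Percussion Mixing starts after Chamber Tracking ends.
Every pair is clear; the schedule has no overlaps.

No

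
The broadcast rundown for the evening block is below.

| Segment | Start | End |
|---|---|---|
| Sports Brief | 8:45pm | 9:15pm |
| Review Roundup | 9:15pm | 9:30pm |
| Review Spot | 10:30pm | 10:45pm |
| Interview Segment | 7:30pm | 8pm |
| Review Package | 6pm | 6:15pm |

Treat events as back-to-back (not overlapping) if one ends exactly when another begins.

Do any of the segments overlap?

No

Two intervals overlap when each starts before the other ends.
Sorted by start: Review Package, Interview Segment, Sports Brief, Review Roundup, Review Spot.
Interview Segment starts after Review Package ends — done with Review Package.
Sports Brief starts after Interview Segment ends — done with Interview Segment.
Review Roundup starts exactly when Sports Brief ends (back-to-back, no overlap) — done with Sports Brief.
Review Spot starts after Review Roundup ends.
Every pair is clear; the schedule has no overlaps.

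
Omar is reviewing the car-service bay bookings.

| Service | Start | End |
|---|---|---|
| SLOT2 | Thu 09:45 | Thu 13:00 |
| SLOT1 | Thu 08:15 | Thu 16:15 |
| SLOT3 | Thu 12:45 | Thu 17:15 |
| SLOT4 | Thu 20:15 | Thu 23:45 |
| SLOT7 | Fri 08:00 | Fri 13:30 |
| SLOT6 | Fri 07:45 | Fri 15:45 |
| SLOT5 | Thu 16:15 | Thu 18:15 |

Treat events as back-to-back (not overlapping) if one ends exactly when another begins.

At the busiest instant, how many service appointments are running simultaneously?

3

Sort all start/end points and keep a running count:
Thu 08:15 start SLOT1 → 1
Thu 09:45 start SLOT2 → 2
Thu 12:45 start SLOT3 → 3
Thu 13:00 end SLOT2 → 2
Thu 16:15 end SLOT1 → 1
Thu 16:15 start SLOT5 → 2
Thu 17:15 end SLOT3 → 1
Thu 18:15 end SLOT5 → 0
Thu 20:15 start SLOT4 → 1
Thu 23:45 end SLOT4 → 0
Fri 07:45 start SLOT6 → 1
Fri 08:00 start SLOT7 → 2
Fri 13:30 end SLOT7 → 1
Fri 15:45 end SLOT6 → 0
Peak is 3, at Thu 12:45 (SLOT1, SLOT2, SLOT3).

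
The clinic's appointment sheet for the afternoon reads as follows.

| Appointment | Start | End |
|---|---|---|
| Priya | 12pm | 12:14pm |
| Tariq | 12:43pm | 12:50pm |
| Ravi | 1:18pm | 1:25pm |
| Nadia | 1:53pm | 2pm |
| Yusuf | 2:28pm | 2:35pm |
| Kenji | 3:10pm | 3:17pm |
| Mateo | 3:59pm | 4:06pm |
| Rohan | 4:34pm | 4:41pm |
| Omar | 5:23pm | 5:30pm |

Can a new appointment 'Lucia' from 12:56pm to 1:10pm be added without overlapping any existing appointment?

Priya: ends 12:14pm at or before Lucia starts 12:56pm → clear.
Tariq: ends 12:50pm at or before Lucia starts 12:56pm → clear.
Ravi: starts 1:18pm at or after Lucia ends 1:10pm → clear.
Nadia: starts 1:53pm at or after Lucia ends 1:10pm → clear.
Yusuf: starts 2:28pm at or after Lucia ends 1:10pm → clear.
Kenji: starts 3:10pm at or after Lucia ends 1:10pm → clear.
Mateo: starts 3:59pm at or after Lucia ends 1:10pm → clear.
Rohan: starts 4:34pm at or after Lucia ends 1:10pm → clear.
Omar: starts 5:23pm at or after Lucia ends 1:10pm → clear.

Yes — the slot is free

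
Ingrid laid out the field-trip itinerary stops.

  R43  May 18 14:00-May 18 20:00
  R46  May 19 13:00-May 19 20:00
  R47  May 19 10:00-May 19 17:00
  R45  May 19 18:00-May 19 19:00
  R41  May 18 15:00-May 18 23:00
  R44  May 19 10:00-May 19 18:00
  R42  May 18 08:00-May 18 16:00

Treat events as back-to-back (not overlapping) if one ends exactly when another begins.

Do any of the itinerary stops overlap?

Two intervals overlap when each starts before the other ends.
Sorted by start: R42, R43, R41, R44, R47, R46, R45.
R43 starts before R42 ends → R42 and R43 overlap.
That's a conflict, so the schedule is not conflict-free.

Yes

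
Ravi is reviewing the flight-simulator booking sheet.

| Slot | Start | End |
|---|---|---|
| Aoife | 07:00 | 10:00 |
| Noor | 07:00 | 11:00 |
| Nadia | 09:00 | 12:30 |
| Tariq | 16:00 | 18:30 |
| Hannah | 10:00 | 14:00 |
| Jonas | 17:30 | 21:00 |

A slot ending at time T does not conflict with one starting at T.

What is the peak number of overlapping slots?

3

Sweep the timeline, counting +1 at each start and −1 at each end (ends before starts at a tie):
07:00 start Aoife → 1
07:00 start Noor → 2
09:00 start Nadia → 3
10:00 end Aoife → 2
10:00 start Hannah → 3
11:00 end Noor → 2
12:30 end Nadia → 1
14:00 end Hannah → 0
16:00 start Tariq → 1
17:30 start Jonas → 2
18:30 end Tariq → 1
21:00 end Jonas → 0
Peak is 3, at 09:00 (Aoife, Nadia, Noor).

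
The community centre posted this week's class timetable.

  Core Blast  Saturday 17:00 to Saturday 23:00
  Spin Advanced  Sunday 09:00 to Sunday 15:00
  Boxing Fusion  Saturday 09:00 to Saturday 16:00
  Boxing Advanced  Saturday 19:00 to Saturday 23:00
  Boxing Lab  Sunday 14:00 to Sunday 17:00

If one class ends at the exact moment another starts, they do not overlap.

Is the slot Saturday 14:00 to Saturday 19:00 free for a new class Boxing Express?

Boxing Fusion: starts Saturday 09:00 before Boxing Express ends Saturday 19:00, and ends Saturday 16:00 after Boxing Express starts Saturday 14:00 → overlap.
Core Blast: starts Saturday 17:00 before Boxing Express ends Saturday 19:00, and ends Saturday 23:00 after Boxing Express starts Saturday 14:00 → overlap.
Boxing Advanced: starts Saturday 19:00 at or after Boxing Express ends Saturday 19:00 → clear.
Spin Advanced: starts Sunday 09:00 at or after Boxing Express ends Saturday 19:00 → clear.
Boxing Lab: starts Sunday 14:00 at or after Boxing Express ends Saturday 19:00 → clear.
Boxing Express overlaps Boxing Fusion, Core Blast.

No — it overlaps Boxing Fusion, Core Blast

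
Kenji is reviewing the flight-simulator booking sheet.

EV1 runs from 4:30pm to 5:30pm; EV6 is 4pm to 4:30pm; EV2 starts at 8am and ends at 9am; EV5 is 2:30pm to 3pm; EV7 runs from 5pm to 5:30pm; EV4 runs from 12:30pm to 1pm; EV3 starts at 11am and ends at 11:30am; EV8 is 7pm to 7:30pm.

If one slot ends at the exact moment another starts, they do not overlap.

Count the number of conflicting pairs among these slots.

Sorted by start: EV2, EV3, EV4, EV5, EV6, EV1, EV7, EV8.
EV3 starts after EV2 ends, so EV2 has no further overlaps.
EV4 starts after EV3 ends, so EV3 has no further overlaps.
EV5 starts after EV4 ends, so EV4 has no further overlaps.
EV6 starts after EV5 ends, so EV5 has no further overlaps.
EV1 starts exactly when EV6 ends (back-to-back, no overlap), so EV6 has no further overlaps.
EV7 starts before EV1 ends → EV1 and EV7 overlap.
EV8 starts after EV1 ends.
EV8 starts after EV7 ends.
Overlapping pairs: EV1 & EV7 — 1 in total.

1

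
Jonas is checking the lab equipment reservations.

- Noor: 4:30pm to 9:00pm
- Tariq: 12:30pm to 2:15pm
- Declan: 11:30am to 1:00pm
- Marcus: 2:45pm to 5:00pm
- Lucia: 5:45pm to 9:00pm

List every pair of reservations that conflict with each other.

Sorted by start: Declan, Tariq, Marcus, Noor, Lucia.
Tariq starts before Declan ends → Declan and Tariq overlap.
Marcus starts after Declan ends, so Declan has no further overlaps.
Marcus starts after Tariq ends, so Tariq has no further overlaps.
Noor starts before Marcus ends → Marcus and Noor overlap.
Lucia starts after Marcus ends.
Lucia starts before Noor ends → Noor and Lucia overlap.

Declan & Tariq, Lucia & Noor, Marcus & Noor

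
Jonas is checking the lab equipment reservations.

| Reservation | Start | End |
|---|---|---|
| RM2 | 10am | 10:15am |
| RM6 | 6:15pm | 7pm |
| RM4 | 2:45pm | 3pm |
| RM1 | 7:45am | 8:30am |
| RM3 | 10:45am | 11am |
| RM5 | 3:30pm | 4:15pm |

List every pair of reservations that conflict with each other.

no conflicts

Check each pair: they overlap iff neither finishes before the other starts.
Sorted by start: RM1, RM2, RM3, RM4, RM5, RM6.
RM2 starts after RM1 ends, so nothing later overlaps RM1 either.
RM3 starts after RM2 ends, so nothing later overlaps RM2 either.
RM4 starts after RM3 ends, so nothing later overlaps RM3 either.
RM5 starts after RM4 ends, so nothing later overlaps RM4 either.
RM6 starts after RM5 ends.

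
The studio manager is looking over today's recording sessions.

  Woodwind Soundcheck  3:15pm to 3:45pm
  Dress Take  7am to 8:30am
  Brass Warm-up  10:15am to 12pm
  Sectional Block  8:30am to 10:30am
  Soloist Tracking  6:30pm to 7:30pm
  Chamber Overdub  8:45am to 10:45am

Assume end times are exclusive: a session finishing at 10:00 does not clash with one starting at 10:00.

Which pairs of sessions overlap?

Sorted by start: Dress Take, Sectional Block, Chamber Overdub, Brass Warm-up, Woodwind Soundcheck, Soloist Tracking.
Sectional Block starts exactly when Dress Take ends (back-to-back, no overlap) — done with Dress Take.
Chamber Overdub starts before Sectional Block ends → Sectional Block and Chamber Overdub overlap.
Brass Warm-up starts before Sectional Block ends → Sectional Block and Brass Warm-up overlap.
Woodwind Soundcheck starts after Sectional Block ends — done with Sectional Block.
Brass Warm-up starts before Chamber Overdub ends → Chamber Overdub and Brass Warm-up overlap.
Woodwind Soundcheck starts after Chamber Overdub ends — done with Chamber Overdub.
Woodwind Soundcheck starts after Brass Warm-up ends — done with Brass Warm-up.
Soloist Tracking starts after Woodwind Soundcheck ends.

Brass Warm-up & Chamber Overdub, Brass Warm-up & Sectional Block, Chamber Overdub & Sectional Block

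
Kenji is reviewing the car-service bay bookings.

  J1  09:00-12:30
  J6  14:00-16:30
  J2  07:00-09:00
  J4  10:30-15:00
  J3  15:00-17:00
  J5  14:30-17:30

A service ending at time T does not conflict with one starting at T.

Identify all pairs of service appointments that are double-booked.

Check each pair: they overlap iff neither finishes before the other starts.
Sorted by start: J2, J1, J4, J6, J5, J3.
J1 starts exactly when J2 ends (back-to-back, no overlap); J2 is clear from here.
J4 starts before J1 ends → J1 and J4 overlap.
J6 starts after J1 ends; J1 is clear from here.
J6 starts before J4 ends → J4 and J6 overlap.
J5 starts before J4 ends → J4 and J5 overlap.
J3 starts exactly when J4 ends (back-to-back, no overlap).
J5 starts before J6 ends → J6 and J5 overlap.
J3 starts before J6 ends → J6 and J3 overlap.
J3 starts before J5 ends → J5 and J3 overlap.

J1 & J4, J3 & J5, J3 & J6, J4 & J5, J4 & J6, J5 & J6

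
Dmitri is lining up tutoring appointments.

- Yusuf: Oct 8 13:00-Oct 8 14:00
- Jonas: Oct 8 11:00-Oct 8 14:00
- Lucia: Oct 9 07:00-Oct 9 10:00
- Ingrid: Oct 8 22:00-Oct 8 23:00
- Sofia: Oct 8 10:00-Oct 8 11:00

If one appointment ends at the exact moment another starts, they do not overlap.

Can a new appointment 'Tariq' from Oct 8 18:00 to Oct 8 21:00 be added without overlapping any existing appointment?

Sofia: ends Oct 8 11:00 at or before Tariq starts Oct 8 18:00 → clear.
Jonas: ends Oct 8 14:00 at or before Tariq starts Oct 8 18:00 → clear.
Yusuf: ends Oct 8 14:00 at or before Tariq starts Oct 8 18:00 → clear.
Ingrid: starts Oct 8 22:00 at or after Tariq ends Oct 8 21:00 → clear.
Lucia: starts Oct 9 07:00 at or after Tariq ends Oct 8 21:00 → clear.

Yes — the slot is free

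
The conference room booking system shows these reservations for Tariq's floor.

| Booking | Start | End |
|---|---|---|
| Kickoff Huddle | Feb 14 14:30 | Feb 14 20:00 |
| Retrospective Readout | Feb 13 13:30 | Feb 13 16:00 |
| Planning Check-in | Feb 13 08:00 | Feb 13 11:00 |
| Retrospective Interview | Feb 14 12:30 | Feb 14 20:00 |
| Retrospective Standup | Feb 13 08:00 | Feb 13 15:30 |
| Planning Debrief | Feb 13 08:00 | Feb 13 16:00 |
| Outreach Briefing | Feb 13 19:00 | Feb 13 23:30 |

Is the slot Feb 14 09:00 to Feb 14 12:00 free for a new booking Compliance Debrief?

Yes — the slot is free

Planning Debrief: ends Feb 13 16:00 at or before Compliance Debrief starts Feb 14 09:00 → clear.
Retrospective Standup: ends Feb 13 15:30 at or before Compliance Debrief starts Feb 14 09:00 → clear.
Planning Check-in: ends Feb 13 11:00 at or before Compliance Debrief starts Feb 14 09:00 → clear.
Retrospective Readout: ends Feb 13 16:00 at or before Compliance Debrief starts Feb 14 09:00 → clear.
Outreach Briefing: ends Feb 13 23:30 at or before Compliance Debrief starts Feb 14 09:00 → clear.
Retrospective Interview: starts Feb 14 12:30 at or after Compliance Debrief ends Feb 14 12:00 → clear.
Kickoff Huddle: starts Feb 14 14:30 at or after Compliance Debrief ends Feb 14 12:00 → clear.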